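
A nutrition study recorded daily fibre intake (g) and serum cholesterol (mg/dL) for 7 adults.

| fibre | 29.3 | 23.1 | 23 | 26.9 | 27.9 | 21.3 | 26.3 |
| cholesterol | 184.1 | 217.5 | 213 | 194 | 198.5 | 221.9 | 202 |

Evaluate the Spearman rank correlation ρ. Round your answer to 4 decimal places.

Rank fibre: 7, 3, 2, 5, 6, 1, 4
Rank cholesterol: 1, 6, 5, 2, 3, 7, 4
d = rank(fibre) − rank(cholesterol): 6, -3, -3, 3, 3, -6, 0; Σd² = 108
ρ = 1 − 6Σd² / [n(n²−1)] = 1 − 6×108 / (7×48) = 1 − 648/336 ≈ -0.9286

-0.9286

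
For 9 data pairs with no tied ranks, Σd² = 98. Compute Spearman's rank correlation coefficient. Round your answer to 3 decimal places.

0.183

ρ = 1 − 6Σd² / [n(n²−1)] = 1 − 6×98 / (9×80)
  = 1 − 588/720 = 1 − 0.8167 ≈ 0.183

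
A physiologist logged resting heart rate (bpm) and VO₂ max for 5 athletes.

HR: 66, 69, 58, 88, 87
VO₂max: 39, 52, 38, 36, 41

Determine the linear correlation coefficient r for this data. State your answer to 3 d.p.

n = 5, Σx = 368, Σy = 206, Σx² = 27794, Σy² = 8646, Σxy = 15101
nΣxy − ΣxΣy = 75505 − 75808 = -303
nΣx² − (Σx)² = 138970 − 135424 = 3546; nΣy² − (Σy)² = 43230 − 42436 = 794
r = -303 / √(3546 × 794) = -303 / 1677.9523 ≈ -0.181

-0.181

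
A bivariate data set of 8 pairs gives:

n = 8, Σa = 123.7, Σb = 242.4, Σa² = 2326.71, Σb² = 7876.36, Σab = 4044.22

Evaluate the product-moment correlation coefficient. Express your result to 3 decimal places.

0.631

r = (nΣab − ΣaΣb) / √[(nΣa² − (Σa)²)(nΣb² − (Σb)²)]
Numerator: 8×4044.22 − 123.7×242.4 = 2368.88
Denominator: √[(18613.68 − 15301.69)(63010.88 − 58757.76)] = √[3311.99 × 4253.12] = 3753.1708
r = 2368.88 / 3753.1708 ≈ 0.631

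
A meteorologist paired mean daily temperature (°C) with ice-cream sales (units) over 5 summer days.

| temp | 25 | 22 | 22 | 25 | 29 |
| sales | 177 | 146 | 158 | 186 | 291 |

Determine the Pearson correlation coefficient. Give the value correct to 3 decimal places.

0.955

n = 5, Σx = 123, Σy = 958, Σx² = 3059, Σy² = 196886, Σxy = 24202
nΣxy − ΣxΣy = 121010 − 117834 = 3176
nΣx² − (Σx)² = 15295 − 15129 = 166; nΣy² − (Σy)² = 984430 − 917764 = 66666
r = 3176 / √(166 × 66666) = 3176 / 3326.6434 ≈ 0.955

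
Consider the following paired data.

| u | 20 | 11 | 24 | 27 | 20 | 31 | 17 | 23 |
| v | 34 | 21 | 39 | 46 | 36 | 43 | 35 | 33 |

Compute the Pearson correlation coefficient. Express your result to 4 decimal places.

n = 8, Σu = 173, Σv = 287, Σu² = 4005, Σv² = 10693, Σuv = 6496
nΣuv − ΣuΣv = 51968 − 49651 = 2317
nΣu² − (Σu)² = 32040 − 29929 = 2111; nΣv² − (Σv)² = 85544 − 82369 = 3175
r = 2317 / √(2111 × 3175) = 2317 / 2588.9042 ≈ 0.8950

0.8950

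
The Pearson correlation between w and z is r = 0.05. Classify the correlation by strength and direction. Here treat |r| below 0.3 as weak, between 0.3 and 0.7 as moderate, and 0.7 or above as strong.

weak positive

r = 0.05 > 0 so the relationship is positive.
|r| = 0.05, which falls in the weak range.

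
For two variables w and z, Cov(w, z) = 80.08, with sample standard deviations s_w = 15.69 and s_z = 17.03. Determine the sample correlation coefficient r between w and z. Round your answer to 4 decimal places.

0.2997

r = Cov(w,z) / (s_w · s_z) = 80.08 / (15.69 × 17.03)
  = 80.08 / 267.2007 ≈ 0.2997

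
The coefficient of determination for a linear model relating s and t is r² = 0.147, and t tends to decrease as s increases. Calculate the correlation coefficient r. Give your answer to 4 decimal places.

|r| = √0.147 = 0.3834
The association is negative, so r = −0.3834.

-0.3834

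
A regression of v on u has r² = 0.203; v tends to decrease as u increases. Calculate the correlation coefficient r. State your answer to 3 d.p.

|r| = √0.203 = 0.451
The association is negative, so r = −0.451.

-0.451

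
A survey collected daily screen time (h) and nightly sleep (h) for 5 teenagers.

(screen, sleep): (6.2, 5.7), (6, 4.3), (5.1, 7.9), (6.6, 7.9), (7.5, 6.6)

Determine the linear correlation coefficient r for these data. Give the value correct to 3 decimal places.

n = 5, Σx = 31.4, Σy = 32.4, Σx² = 200.26, Σy² = 219.36, Σxy = 203.07
nΣxy − ΣxΣy = 1015.35 − 1017.36 = -2.01
nΣx² − (Σx)² = 1001.3 − 985.96 = 15.34; nΣy² − (Σy)² = 1096.8 − 1049.76 = 47.04
r = -2.01 / √(15.34 × 47.04) = -2.01 / 26.8625 ≈ -0.075

-0.075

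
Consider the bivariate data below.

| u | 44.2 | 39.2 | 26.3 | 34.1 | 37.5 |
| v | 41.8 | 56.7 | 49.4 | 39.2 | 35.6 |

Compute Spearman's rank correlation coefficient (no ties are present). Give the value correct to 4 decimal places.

0.1000

Rank u: 5, 4, 1, 2, 3
Rank v: 3, 5, 4, 2, 1
d = rank(u) − rank(v): 2, -1, -3, 0, 2; Σd² = 18
ρ = 1 − 6Σd² / [n(n²−1)] = 1 − 6×18 / (5×24) = 1 − 108/120 ≈ 0.1000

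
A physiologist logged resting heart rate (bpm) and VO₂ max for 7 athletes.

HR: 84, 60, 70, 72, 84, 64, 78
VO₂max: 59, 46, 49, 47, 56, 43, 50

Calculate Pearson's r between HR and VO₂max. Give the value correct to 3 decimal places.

0.899

n = 7, Σx = 512, Σy = 350, Σx² = 37976, Σy² = 17692, Σxy = 25886
nΣxy − ΣxΣy = 181202 − 179200 = 2002
nΣx² − (Σx)² = 265832 − 262144 = 3688; nΣy² − (Σy)² = 123844 − 122500 = 1344
r = 2002 / √(3688 × 1344) = 2002 / 2226.3585 ≈ 0.899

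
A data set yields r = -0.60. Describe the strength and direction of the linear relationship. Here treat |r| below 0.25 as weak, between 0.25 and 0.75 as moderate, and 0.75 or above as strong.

r = -0.60 < 0 so the relationship is negative.
|r| = 0.60, which falls in the moderate range.

moderate negative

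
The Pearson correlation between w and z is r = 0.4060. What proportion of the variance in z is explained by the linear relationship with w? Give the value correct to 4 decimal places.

0.1648

r² = (0.4060)² = 0.1648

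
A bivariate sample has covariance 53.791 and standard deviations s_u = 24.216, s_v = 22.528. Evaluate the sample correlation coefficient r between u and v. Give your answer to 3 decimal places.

0.099

r = Cov(u,v) / (s_u · s_v) = 53.791 / (24.216 × 22.528)
  = 53.791 / 545.5380 ≈ 0.099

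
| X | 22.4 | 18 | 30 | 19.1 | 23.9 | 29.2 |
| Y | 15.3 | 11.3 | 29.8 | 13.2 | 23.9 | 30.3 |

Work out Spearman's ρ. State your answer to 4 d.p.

0.9429

Rank X: 3, 1, 6, 2, 4, 5
Rank Y: 3, 1, 5, 2, 4, 6
d = rank(X) − rank(Y): 0, 0, 1, 0, 0, -1; Σd² = 2
ρ = 1 − 6Σd² / [n(n²−1)] = 1 − 6×2 / (6×35) = 1 − 12/210 ≈ 0.9429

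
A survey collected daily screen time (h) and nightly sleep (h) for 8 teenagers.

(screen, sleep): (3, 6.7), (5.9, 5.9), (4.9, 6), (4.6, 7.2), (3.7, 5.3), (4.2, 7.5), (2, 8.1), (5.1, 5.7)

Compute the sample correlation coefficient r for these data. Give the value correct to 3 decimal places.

-0.578

n = 8, Σx = 33.4, Σy = 52.4, Σx² = 150.32, Σy² = 349.98, Σxy = 213.81
nΣxy − ΣxΣy = 1710.48 − 1750.16 = -39.68
nΣx² − (Σx)² = 1202.56 − 1115.56 = 87; nΣy² − (Σy)² = 2799.84 − 2745.76 = 54.08
r = -39.68 / √(87 × 54.08) = -39.68 / 68.5927 ≈ -0.578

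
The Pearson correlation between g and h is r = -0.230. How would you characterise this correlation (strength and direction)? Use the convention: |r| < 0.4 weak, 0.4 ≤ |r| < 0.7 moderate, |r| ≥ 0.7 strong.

r = -0.230 < 0 so the relationship is negative.
|r| = 0.230, which falls in the weak range.

weak negative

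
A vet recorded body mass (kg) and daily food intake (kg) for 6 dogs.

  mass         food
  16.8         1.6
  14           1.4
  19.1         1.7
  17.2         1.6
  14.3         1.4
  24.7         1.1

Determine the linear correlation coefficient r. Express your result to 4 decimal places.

-0.4600

n = 6, Σx = 106.1, Σy = 8.8, Σx² = 1953.47, Σy² = 13.14, Σxy = 153.66
nΣxy − ΣxΣy = 921.96 − 933.68 = -11.72
nΣx² − (Σx)² = 11720.82 − 11257.21 = 463.61; nΣy² − (Σy)² = 78.84 − 77.44 = 1.4
r = -11.72 / √(463.61 × 1.4) = -11.72 / 25.4765 ≈ -0.4600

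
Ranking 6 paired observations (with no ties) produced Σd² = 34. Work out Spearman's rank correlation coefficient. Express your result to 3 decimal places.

ρ = 1 − 6Σd² / [n(n²−1)] = 1 − 6×34 / (6×35)
  = 1 − 204/210 = 1 − 0.9714 ≈ 0.029

0.029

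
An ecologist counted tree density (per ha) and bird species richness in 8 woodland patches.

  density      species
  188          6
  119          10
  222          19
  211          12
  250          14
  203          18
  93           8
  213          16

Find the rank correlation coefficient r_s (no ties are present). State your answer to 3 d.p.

Rank density: 3, 2, 7, 5, 8, 4, 1, 6
Rank species: 1, 3, 8, 4, 5, 7, 2, 6
d = rank(density) − rank(species): 2, -1, -1, 1, 3, -3, -1, 0; Σd² = 26
ρ = 1 − 6Σd² / [n(n²−1)] = 1 − 6×26 / (8×63) = 1 − 156/504 ≈ 0.690

0.690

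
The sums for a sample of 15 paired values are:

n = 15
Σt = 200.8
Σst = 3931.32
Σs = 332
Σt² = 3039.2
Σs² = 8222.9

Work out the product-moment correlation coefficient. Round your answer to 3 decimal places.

r = (nΣst − ΣsΣt) / √[(nΣs² − (Σs)²)(nΣt² − (Σt)²)]
Numerator: 15×3931.32 − 332×200.8 = -7695.8
Denominator: √[(123343.5 − 110224)(45588 − 40320.64)] = √[13119.5 × 5267.36] = 8312.9495
r = -7695.8 / 8312.9495 ≈ -0.926

-0.926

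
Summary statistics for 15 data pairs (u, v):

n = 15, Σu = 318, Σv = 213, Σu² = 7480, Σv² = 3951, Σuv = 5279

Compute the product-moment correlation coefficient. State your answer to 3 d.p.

0.923

r = (nΣuv − ΣuΣv) / √[(nΣu² − (Σu)²)(nΣv² − (Σv)²)]
Numerator: 15×5279 − 318×213 = 11451
Denominator: √[(112200 − 101124)(59265 − 45369)] = √[11076 × 13896] = 12406.1314
r = 11451 / 12406.1314 ≈ 0.923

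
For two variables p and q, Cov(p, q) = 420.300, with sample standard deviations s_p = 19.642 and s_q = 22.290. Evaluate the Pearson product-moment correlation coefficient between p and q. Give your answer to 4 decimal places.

r = Cov(p,q) / (s_p · s_q) = 420.300 / (19.642 × 22.290)
  = 420.300 / 437.8202 ≈ 0.9600

0.9600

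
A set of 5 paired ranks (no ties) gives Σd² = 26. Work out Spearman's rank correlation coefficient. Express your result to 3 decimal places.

ρ = 1 − 6Σd² / [n(n²−1)] = 1 − 6×26 / (5×24)
  = 1 − 156/120 = 1 − 1.3000 ≈ -0.300

-0.300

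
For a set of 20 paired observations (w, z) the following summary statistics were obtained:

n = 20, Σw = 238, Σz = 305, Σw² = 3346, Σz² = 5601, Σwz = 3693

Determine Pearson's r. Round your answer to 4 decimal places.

0.0909

r = (nΣwz − ΣwΣz) / √[(nΣw² − (Σw)²)(nΣz² − (Σz)²)]
Numerator: 20×3693 − 238×305 = 1270
Denominator: √[(66920 − 56644)(112020 − 93025)] = √[10276 × 18995] = 13971.1352
r = 1270 / 13971.1352 ≈ 0.0909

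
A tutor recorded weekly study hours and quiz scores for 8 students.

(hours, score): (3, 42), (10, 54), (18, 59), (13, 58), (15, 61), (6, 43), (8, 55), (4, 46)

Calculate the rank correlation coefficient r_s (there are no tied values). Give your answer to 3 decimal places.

Rank hours: 1, 5, 8, 6, 7, 3, 4, 2
Rank score: 1, 4, 7, 6, 8, 2, 5, 3
d = rank(hours) − rank(score): 0, 1, 1, 0, -1, 1, -1, -1; Σd² = 6
ρ = 1 − 6Σd² / [n(n²−1)] = 1 − 6×6 / (8×63) = 1 − 36/504 ≈ 0.929

0.929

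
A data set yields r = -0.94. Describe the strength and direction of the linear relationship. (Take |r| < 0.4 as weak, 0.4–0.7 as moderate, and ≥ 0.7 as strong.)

strong negative

r = -0.94 < 0 so the relationship is negative.
|r| = 0.94, which falls in the strong range.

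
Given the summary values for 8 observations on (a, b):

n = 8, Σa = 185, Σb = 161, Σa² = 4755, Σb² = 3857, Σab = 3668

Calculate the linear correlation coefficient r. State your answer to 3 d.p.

r = (nΣab − ΣaΣb) / √[(nΣa² − (Σa)²)(nΣb² − (Σb)²)]
Numerator: 8×3668 − 185×161 = -441
Denominator: √[(38040 − 34225)(30856 − 25921)] = √[3815 × 4935] = 4339.0120
r = -441 / 4339.0120 ≈ -0.102

-0.102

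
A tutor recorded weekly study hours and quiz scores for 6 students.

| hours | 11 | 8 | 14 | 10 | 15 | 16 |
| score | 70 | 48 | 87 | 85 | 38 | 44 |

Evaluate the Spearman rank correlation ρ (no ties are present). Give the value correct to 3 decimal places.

-0.429

Rank hours: 3, 1, 4, 2, 5, 6
Rank score: 4, 3, 6, 5, 1, 2
d = rank(hours) − rank(score): -1, -2, -2, -3, 4, 4; Σd² = 50
ρ = 1 − 6Σd² / [n(n²−1)] = 1 − 6×50 / (6×35) = 1 − 300/210 ≈ -0.429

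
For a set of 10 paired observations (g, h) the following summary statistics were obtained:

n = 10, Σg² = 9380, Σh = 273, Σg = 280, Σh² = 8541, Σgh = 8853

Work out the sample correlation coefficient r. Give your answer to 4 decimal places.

0.9340

r = (nΣgh − ΣgΣh) / √[(nΣg² − (Σg)²)(nΣh² − (Σh)²)]
Numerator: 10×8853 − 280×273 = 12090
Denominator: √[(93800 − 78400)(85410 − 74529)] = √[15400 × 10881] = 12944.7827
r = 12090 / 12944.7827 ≈ 0.9340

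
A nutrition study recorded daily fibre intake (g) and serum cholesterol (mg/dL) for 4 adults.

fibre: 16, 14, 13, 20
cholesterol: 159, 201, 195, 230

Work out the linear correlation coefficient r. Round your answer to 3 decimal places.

n = 4, Σx = 63, Σy = 785, Σx² = 1021, Σy² = 156607, Σxy = 12493
nΣxy − ΣxΣy = 49972 − 49455 = 517
nΣx² − (Σx)² = 4084 − 3969 = 115; nΣy² − (Σy)² = 626428 − 616225 = 10203
r = 517 / √(115 × 10203) = 517 / 1083.2105 ≈ 0.477

0.477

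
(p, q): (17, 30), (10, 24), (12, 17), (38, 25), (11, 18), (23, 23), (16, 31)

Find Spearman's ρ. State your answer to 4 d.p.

0.3571

Rank p: 5, 1, 3, 7, 2, 6, 4
Rank q: 6, 4, 1, 5, 2, 3, 7
d = rank(p) − rank(q): -1, -3, 2, 2, 0, 3, -3; Σd² = 36
ρ = 1 − 6Σd² / [n(n²−1)] = 1 − 6×36 / (7×48) = 1 − 216/336 ≈ 0.3571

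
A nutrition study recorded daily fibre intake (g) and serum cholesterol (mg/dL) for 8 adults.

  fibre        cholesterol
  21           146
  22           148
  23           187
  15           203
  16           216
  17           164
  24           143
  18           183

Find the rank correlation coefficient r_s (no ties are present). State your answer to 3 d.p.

-0.690

Rank fibre: 5, 6, 7, 1, 2, 3, 8, 4
Rank cholesterol: 2, 3, 6, 7, 8, 4, 1, 5
d = rank(fibre) − rank(cholesterol): 3, 3, 1, -6, -6, -1, 7, -1; Σd² = 142
ρ = 1 − 6Σd² / [n(n²−1)] = 1 − 6×142 / (8×63) = 1 − 852/504 ≈ -0.690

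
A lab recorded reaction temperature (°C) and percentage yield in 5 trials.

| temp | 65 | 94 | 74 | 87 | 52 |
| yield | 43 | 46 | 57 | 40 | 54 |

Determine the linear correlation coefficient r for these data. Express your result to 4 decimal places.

n = 5, Σx = 372, Σy = 240, Σx² = 28810, Σy² = 11730, Σxy = 17625
nΣxy − ΣxΣy = 88125 − 89280 = -1155
nΣx² − (Σx)² = 144050 − 138384 = 5666; nΣy² − (Σy)² = 58650 − 57600 = 1050
r = -1155 / √(5666 × 1050) = -1155 / 2439.1187 ≈ -0.4735

-0.4735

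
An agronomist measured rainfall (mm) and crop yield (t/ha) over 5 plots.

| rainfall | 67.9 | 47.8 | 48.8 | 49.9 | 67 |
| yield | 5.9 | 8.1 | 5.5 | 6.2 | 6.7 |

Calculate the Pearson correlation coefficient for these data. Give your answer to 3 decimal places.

-0.219

n = 5, Σx = 281.4, Σy = 32.4, Σx² = 16255.7, Σy² = 214, Σxy = 1814.47
nΣxy − ΣxΣy = 9072.35 − 9117.36 = -45.01
nΣx² − (Σx)² = 81278.5 − 79185.96 = 2092.54; nΣy² − (Σy)² = 1070 − 1049.76 = 20.24
r = -45.01 / √(2092.54 × 20.24) = -45.01 / 205.7985 ≈ -0.219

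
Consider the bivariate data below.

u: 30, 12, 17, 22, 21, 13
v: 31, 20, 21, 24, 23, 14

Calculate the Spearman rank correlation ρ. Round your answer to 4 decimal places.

Rank u: 6, 1, 3, 5, 4, 2
Rank v: 6, 2, 3, 5, 4, 1
d = rank(u) − rank(v): 0, -1, 0, 0, 0, 1; Σd² = 2
ρ = 1 − 6Σd² / [n(n²−1)] = 1 − 6×2 / (6×35) = 1 − 12/210 ≈ 0.9429

0.9429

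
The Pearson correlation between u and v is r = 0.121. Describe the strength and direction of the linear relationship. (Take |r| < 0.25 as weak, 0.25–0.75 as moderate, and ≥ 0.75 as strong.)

r = 0.121 > 0 so the relationship is positive.
|r| = 0.121, which falls in the weak range.

weak positive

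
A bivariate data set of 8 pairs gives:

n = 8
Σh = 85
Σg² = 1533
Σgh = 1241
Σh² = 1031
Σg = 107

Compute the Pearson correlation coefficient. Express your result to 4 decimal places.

r = (nΣgh − ΣgΣh) / √[(nΣg² − (Σg)²)(nΣh² − (Σh)²)]
Numerator: 8×1241 − 107×85 = 833
Denominator: √[(12264 − 11449)(8248 − 7225)] = √[815 × 1023] = 913.0964
r = 833 / 913.0964 ≈ 0.9123

0.9123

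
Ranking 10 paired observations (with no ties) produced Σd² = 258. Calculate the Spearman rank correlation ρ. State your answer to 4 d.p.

-0.5636

ρ = 1 − 6Σd² / [n(n²−1)] = 1 − 6×258 / (10×99)
  = 1 − 1548/990 = 1 − 1.56364 ≈ -0.5636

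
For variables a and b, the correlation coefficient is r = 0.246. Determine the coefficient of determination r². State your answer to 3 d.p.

0.061

r² = (0.246)² = 0.061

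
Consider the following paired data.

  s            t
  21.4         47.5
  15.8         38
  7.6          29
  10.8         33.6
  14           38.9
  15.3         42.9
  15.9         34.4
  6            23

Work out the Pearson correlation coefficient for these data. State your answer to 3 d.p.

n = 8, Σs = 106.8, Σt = 287.3, Σs² = 1600.9, Σt² = 10736.19, Σst = 4086.11
nΣst − ΣsΣt = 32688.88 − 30683.64 = 2005.24
nΣs² − (Σs)² = 12807.2 − 11406.24 = 1400.96; nΣt² − (Σt)² = 85889.52 − 82541.29 = 3348.23
r = 2005.24 / √(1400.96 × 3348.23) = 2005.24 / 2165.8108 ≈ 0.926

0.926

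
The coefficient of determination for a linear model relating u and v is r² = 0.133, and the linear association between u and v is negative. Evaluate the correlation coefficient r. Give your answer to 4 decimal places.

-0.3647

|r| = √0.133 = 0.3647
The association is negative, so r = −0.3647.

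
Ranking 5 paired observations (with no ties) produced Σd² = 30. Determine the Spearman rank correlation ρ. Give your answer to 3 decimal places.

-0.500

ρ = 1 − 6Σd² / [n(n²−1)] = 1 − 6×30 / (5×24)
  = 1 − 180/120 = 1 − 1.5000 ≈ -0.500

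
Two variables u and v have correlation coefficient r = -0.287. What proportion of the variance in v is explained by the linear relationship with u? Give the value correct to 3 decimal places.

0.082

r² = (-0.287)² = 0.082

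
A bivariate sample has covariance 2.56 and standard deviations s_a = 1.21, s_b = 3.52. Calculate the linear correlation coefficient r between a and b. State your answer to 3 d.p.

0.601

r = Cov(a,b) / (s_a · s_b) = 2.56 / (1.21 × 3.52)
  = 2.56 / 4.2592 ≈ 0.601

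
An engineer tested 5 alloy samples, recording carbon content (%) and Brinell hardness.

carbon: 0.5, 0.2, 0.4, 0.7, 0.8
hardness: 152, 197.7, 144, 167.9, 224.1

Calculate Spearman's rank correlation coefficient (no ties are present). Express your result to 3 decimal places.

0.400

Rank carbon: 3, 1, 2, 4, 5
Rank hardness: 2, 4, 1, 3, 5
d = rank(carbon) − rank(hardness): 1, -3, 1, 1, 0; Σd² = 12
ρ = 1 − 6Σd² / [n(n²−1)] = 1 − 6×12 / (5×24) = 1 − 72/120 ≈ 0.400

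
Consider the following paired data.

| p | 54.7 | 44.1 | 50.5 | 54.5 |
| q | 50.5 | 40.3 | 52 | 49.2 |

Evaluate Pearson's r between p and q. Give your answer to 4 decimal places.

n = 4, Σp = 203.8, Σq = 192, Σp² = 10457.4, Σq² = 9298.98, Σpq = 9846.98
nΣpq − ΣpΣq = 39387.92 − 39129.6 = 258.32
nΣp² − (Σp)² = 41829.6 − 41534.44 = 295.16; nΣq² − (Σq)² = 37195.92 − 36864 = 331.92
r = 258.32 / √(295.16 × 331.92) = 258.32 / 313.0008 ≈ 0.8253

0.8253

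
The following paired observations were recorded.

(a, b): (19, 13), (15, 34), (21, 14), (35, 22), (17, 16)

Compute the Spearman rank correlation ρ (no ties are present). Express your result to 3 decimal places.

Rank a: 3, 1, 4, 5, 2
Rank b: 1, 5, 2, 4, 3
d = rank(a) − rank(b): 2, -4, 2, 1, -1; Σd² = 26
ρ = 1 − 6Σd² / [n(n²−1)] = 1 − 6×26 / (5×24) = 1 − 156/120 ≈ -0.300

-0.300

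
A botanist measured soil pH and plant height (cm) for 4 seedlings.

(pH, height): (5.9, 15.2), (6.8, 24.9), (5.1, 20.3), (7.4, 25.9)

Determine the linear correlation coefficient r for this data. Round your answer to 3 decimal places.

0.707

n = 4, Σx = 25.2, Σy = 86.3, Σx² = 161.82, Σy² = 1933.95, Σxy = 554.19
nΣxy − ΣxΣy = 2216.76 − 2174.76 = 42
nΣx² − (Σx)² = 647.28 − 635.04 = 12.24; nΣy² − (Σy)² = 7735.8 − 7447.69 = 288.11
r = 42 / √(12.24 × 288.11) = 42 / 59.3841 ≈ 0.707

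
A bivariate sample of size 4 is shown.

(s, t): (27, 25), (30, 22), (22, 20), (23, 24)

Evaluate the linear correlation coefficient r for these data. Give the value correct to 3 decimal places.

n = 4, Σs = 102, Σt = 91, Σs² = 2642, Σt² = 2085, Σst = 2327
nΣst − ΣsΣt = 9308 − 9282 = 26
nΣs² − (Σs)² = 10568 − 10404 = 164; nΣt² − (Σt)² = 8340 − 8281 = 59
r = 26 / √(164 × 59) = 26 / 98.3667 ≈ 0.264

0.264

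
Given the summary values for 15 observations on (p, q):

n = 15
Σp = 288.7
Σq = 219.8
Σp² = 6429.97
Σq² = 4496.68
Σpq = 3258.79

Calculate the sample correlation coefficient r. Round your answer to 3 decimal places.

-0.920

r = (nΣpq − ΣpΣq) / √[(nΣp² − (Σp)²)(nΣq² − (Σq)²)]
Numerator: 15×3258.79 − 288.7×219.8 = -14574.41
Denominator: √[(96449.55 − 83347.69)(67450.2 − 48312.04)] = √[13101.86 × 19138.16] = 15834.9453
r = -14574.41 / 15834.9453 ≈ -0.920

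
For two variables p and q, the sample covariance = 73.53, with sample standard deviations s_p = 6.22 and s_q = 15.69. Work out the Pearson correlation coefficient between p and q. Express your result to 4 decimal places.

r = Cov(p,q) / (s_p · s_q) = 73.53 / (6.22 × 15.69)
  = 73.53 / 97.5918 ≈ 0.7534

0.7534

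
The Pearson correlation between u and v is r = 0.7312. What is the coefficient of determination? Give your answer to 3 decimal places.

r² = (0.7312)² = 0.535

0.535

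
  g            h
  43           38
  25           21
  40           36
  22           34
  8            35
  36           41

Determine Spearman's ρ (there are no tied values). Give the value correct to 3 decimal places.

0.600

Rank g: 6, 3, 5, 2, 1, 4
Rank h: 5, 1, 4, 2, 3, 6
d = rank(g) − rank(h): 1, 2, 1, 0, -2, -2; Σd² = 14
ρ = 1 − 6Σd² / [n(n²−1)] = 1 − 6×14 / (6×35) = 1 − 84/210 ≈ 0.600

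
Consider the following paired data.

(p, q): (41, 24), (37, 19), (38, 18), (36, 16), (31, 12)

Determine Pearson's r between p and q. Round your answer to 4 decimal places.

0.9637

n = 5, Σp = 183, Σq = 89, Σp² = 6751, Σq² = 1661, Σpq = 3319
nΣpq − ΣpΣq = 16595 − 16287 = 308
nΣp² − (Σp)² = 33755 − 33489 = 266; nΣq² − (Σq)² = 8305 − 7921 = 384
r = 308 / √(266 × 384) = 308 / 319.5997 ≈ 0.9637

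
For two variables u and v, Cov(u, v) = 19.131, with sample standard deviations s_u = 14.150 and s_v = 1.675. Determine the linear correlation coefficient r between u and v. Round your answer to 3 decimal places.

r = Cov(u,v) / (s_u · s_v) = 19.131 / (14.150 × 1.675)
  = 19.131 / 23.7013 ≈ 0.807

0.807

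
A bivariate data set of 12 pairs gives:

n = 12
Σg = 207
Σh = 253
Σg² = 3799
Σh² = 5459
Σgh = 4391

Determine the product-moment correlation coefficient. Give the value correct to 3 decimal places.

0.158

r = (nΣgh − ΣgΣh) / √[(nΣg² − (Σg)²)(nΣh² − (Σh)²)]
Numerator: 12×4391 − 207×253 = 321
Denominator: √[(45588 − 42849)(65508 − 64009)] = √[2739 × 1499] = 2026.2678
r = 321 / 2026.2678 ≈ 0.158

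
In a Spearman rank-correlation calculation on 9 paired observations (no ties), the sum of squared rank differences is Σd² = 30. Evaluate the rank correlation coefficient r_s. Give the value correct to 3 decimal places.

ρ = 1 − 6Σd² / [n(n²−1)] = 1 − 6×30 / (9×80)
  = 1 − 180/720 = 1 − 0.2500 ≈ 0.750

0.750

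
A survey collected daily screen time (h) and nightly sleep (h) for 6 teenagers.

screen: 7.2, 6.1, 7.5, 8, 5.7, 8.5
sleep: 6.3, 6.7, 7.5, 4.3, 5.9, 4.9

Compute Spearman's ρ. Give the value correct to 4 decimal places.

-0.4286

Rank screen: 3, 2, 4, 5, 1, 6
Rank sleep: 4, 5, 6, 1, 3, 2
d = rank(screen) − rank(sleep): -1, -3, -2, 4, -2, 4; Σd² = 50
ρ = 1 − 6Σd² / [n(n²−1)] = 1 − 6×50 / (6×35) = 1 − 300/210 ≈ -0.4286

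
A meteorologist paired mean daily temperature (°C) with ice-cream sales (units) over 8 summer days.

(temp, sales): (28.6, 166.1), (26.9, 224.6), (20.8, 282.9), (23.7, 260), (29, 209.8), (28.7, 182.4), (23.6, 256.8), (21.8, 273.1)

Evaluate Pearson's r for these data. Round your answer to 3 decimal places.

n = 8, Σx = 203.1, Σy = 1855.7, Σx² = 5232.79, Σy² = 443482.43, Σxy = 46171.66
nΣxy − ΣxΣy = 369373.28 − 376892.67 = -7519.39
nΣx² − (Σx)² = 41862.32 − 41249.61 = 612.71; nΣy² − (Σy)² = 3547859.44 − 3443622.49 = 104236.95
r = -7519.39 / √(612.71 × 104236.95) = -7519.39 / 7991.6845 ≈ -0.941

-0.941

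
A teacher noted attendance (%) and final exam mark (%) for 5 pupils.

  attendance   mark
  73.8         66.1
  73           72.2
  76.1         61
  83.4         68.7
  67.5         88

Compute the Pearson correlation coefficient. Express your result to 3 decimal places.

n = 5, Σx = 373.8, Σy = 356, Σx² = 28078.46, Σy² = 25766.74, Σxy = 26460.46
nΣxy − ΣxΣy = 132302.3 − 133072.8 = -770.5
nΣx² − (Σx)² = 140392.3 − 139726.44 = 665.86; nΣy² − (Σy)² = 128833.7 − 126736 = 2097.7
r = -770.5 / √(665.86 × 2097.7) = -770.5 / 1181.8522 ≈ -0.652

-0.652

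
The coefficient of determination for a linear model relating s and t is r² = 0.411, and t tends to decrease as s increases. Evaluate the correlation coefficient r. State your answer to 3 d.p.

|r| = √0.411 = 0.641
The association is negative, so r = −0.641.

-0.641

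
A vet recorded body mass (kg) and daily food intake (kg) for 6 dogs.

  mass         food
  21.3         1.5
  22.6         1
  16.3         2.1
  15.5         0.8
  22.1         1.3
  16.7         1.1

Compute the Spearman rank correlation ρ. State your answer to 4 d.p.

0.0286

Rank mass: 4, 6, 2, 1, 5, 3
Rank food: 5, 2, 6, 1, 4, 3
d = rank(mass) − rank(food): -1, 4, -4, 0, 1, 0; Σd² = 34
ρ = 1 − 6Σd² / [n(n²−1)] = 1 − 6×34 / (6×35) = 1 − 204/210 ≈ 0.0286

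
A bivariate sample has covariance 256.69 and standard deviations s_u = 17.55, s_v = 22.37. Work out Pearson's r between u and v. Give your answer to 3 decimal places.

r = Cov(u,v) / (s_u · s_v) = 256.69 / (17.55 × 22.37)
  = 256.69 / 392.5935 ≈ 0.654

0.654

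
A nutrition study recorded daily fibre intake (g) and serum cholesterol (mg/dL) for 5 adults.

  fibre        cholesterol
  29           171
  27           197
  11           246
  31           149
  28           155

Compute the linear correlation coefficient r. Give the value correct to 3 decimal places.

-0.933

n = 5, Σx = 126, Σy = 918, Σx² = 3436, Σy² = 174792, Σxy = 21943
nΣxy − ΣxΣy = 109715 − 115668 = -5953
nΣx² − (Σx)² = 17180 − 15876 = 1304; nΣy² − (Σy)² = 873960 − 842724 = 31236
r = -5953 / √(1304 × 31236) = -5953 / 6382.1426 ≈ -0.933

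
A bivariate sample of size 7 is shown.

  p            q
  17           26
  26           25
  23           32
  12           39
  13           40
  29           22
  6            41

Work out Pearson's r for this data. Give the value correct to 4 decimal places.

-0.8816

n = 7, Σp = 126, Σq = 225, Σp² = 2684, Σq² = 7611, Σpq = 3700
nΣpq − ΣpΣq = 25900 − 28350 = -2450
nΣp² − (Σp)² = 18788 − 15876 = 2912; nΣq² − (Σq)² = 53277 − 50625 = 2652
r = -2450 / √(2912 × 2652) = -2450 / 2778.9610 ≈ -0.8816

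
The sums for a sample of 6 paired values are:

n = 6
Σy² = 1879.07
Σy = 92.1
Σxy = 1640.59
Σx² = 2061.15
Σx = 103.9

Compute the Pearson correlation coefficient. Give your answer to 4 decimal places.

r = (nΣxy − ΣxΣy) / √[(nΣx² − (Σx)²)(nΣy² − (Σy)²)]
Numerator: 6×1640.59 − 103.9×92.1 = 274.35
Denominator: √[(12366.9 − 10795.21)(11274.42 − 8482.41)] = √[1571.69 × 2792.01] = 2094.7969
r = 274.35 / 2094.7969 ≈ 0.1310

0.1310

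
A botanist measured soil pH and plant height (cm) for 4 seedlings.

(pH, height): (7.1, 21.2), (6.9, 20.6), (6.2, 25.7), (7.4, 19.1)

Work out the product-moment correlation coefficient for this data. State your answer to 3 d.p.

n = 4, Σx = 27.6, Σy = 86.6, Σx² = 191.22, Σy² = 1899.1, Σxy = 593.34
nΣxy − ΣxΣy = 2373.36 − 2390.16 = -16.8
nΣx² − (Σx)² = 764.88 − 761.76 = 3.12; nΣy² − (Σy)² = 7596.4 − 7499.56 = 96.84
r = -16.8 / √(3.12 × 96.84) = -16.8 / 17.3822 ≈ -0.967

-0.967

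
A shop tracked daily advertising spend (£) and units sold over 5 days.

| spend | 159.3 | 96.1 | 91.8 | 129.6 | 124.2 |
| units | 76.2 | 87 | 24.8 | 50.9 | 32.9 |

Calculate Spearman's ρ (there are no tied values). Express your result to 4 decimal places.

Rank spend: 5, 2, 1, 4, 3
Rank units: 4, 5, 1, 3, 2
d = rank(spend) − rank(units): 1, -3, 0, 1, 1; Σd² = 12
ρ = 1 − 6Σd² / [n(n²−1)] = 1 − 6×12 / (5×24) = 1 − 72/120 ≈ 0.4000

0.4000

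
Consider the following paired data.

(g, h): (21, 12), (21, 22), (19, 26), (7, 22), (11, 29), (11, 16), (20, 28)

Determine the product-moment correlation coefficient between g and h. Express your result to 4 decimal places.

-0.0848

n = 7, Σg = 110, Σh = 155, Σg² = 1934, Σh² = 3669, Σgh = 2417
nΣgh − ΣgΣh = 16919 − 17050 = -131
nΣg² − (Σg)² = 13538 − 12100 = 1438; nΣh² − (Σh)² = 25683 − 24025 = 1658
r = -131 / √(1438 × 1658) = -131 / 1544.0868 ≈ -0.0848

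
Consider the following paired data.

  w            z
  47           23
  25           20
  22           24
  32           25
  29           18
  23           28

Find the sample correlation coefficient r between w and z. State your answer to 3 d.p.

n = 6, Σw = 178, Σz = 138, Σw² = 5712, Σz² = 3238, Σwz = 4075
nΣwz − ΣwΣz = 24450 − 24564 = -114
nΣw² − (Σw)² = 34272 − 31684 = 2588; nΣz² − (Σz)² = 19428 − 19044 = 384
r = -114 / √(2588 × 384) = -114 / 996.8912 ≈ -0.114

-0.114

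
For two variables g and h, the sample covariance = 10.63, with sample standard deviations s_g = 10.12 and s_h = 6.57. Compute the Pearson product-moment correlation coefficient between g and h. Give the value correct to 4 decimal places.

r = Cov(g,h) / (s_g · s_h) = 10.63 / (10.12 × 6.57)
  = 10.63 / 66.4884 ≈ 0.1599

0.1599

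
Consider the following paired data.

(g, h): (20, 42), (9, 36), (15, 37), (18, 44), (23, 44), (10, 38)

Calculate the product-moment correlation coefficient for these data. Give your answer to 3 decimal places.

n = 6, Σg = 95, Σh = 241, Σg² = 1659, Σh² = 9745, Σgh = 3903
nΣgh − ΣgΣh = 23418 − 22895 = 523
nΣg² − (Σg)² = 9954 − 9025 = 929; nΣh² − (Σh)² = 58470 − 58081 = 389
r = 523 / √(929 × 389) = 523 / 601.1497 ≈ 0.870

0.870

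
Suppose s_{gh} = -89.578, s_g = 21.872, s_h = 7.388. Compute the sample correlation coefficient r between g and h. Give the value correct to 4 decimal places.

r = Cov(g,h) / (s_g · s_h) = -89.578 / (21.872 × 7.388)
  = -89.578 / 161.5903 ≈ -0.5544

-0.5544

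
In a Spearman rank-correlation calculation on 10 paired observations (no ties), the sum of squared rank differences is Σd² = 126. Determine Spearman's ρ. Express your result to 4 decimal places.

ρ = 1 − 6Σd² / [n(n²−1)] = 1 − 6×126 / (10×99)
  = 1 − 756/990 = 1 − 0.76364 ≈ 0.2364

0.2364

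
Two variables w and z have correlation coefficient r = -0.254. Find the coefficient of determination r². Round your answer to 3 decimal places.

0.065

r² = (-0.254)² = 0.065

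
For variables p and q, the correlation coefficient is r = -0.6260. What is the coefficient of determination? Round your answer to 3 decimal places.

0.392

r² = (-0.6260)² = 0.392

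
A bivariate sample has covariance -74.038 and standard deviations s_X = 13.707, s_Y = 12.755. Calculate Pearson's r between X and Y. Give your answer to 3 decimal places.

-0.423

r = Cov(X,Y) / (s_X · s_Y) = -74.038 / (13.707 × 12.755)
  = -74.038 / 174.8328 ≈ -0.423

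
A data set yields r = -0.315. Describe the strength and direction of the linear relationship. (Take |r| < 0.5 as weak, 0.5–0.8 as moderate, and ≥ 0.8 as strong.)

r = -0.315 < 0 so the relationship is negative.
|r| = 0.315, which falls in the weak range.

weak negative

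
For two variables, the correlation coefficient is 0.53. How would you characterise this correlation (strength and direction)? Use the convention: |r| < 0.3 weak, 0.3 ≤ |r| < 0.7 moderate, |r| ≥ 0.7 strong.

r = 0.53 > 0 so the relationship is positive.
|r| = 0.53, which falls in the moderate range.

moderate positive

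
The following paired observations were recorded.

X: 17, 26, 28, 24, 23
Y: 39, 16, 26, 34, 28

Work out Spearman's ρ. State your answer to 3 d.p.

-0.800

Rank X: 1, 4, 5, 3, 2
Rank Y: 5, 1, 2, 4, 3
d = rank(X) − rank(Y): -4, 3, 3, -1, -1; Σd² = 36
ρ = 1 − 6Σd² / [n(n²−1)] = 1 − 6×36 / (5×24) = 1 − 216/120 ≈ -0.800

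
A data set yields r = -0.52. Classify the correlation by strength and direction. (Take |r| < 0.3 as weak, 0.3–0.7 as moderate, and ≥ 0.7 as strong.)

moderate negative

r = -0.52 < 0 so the relationship is negative.
|r| = 0.52, which falls in the moderate range.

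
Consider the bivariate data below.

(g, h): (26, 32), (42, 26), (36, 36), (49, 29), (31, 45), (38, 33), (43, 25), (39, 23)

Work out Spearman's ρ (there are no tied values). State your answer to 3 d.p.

Rank g: 1, 6, 3, 8, 2, 4, 7, 5
Rank h: 5, 3, 7, 4, 8, 6, 2, 1
d = rank(g) − rank(h): -4, 3, -4, 4, -6, -2, 5, 4; Σd² = 138
ρ = 1 − 6Σd² / [n(n²−1)] = 1 − 6×138 / (8×63) = 1 − 828/504 ≈ -0.643

-0.643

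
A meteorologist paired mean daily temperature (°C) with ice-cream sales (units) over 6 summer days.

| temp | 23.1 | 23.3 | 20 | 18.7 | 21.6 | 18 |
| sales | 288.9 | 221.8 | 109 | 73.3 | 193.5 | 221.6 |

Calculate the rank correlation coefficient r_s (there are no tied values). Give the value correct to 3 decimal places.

0.600

Rank temp: 5, 6, 3, 2, 4, 1
Rank sales: 6, 5, 2, 1, 3, 4
d = rank(temp) − rank(sales): -1, 1, 1, 1, 1, -3; Σd² = 14
ρ = 1 − 6Σd² / [n(n²−1)] = 1 − 6×14 / (6×35) = 1 − 84/210 ≈ 0.600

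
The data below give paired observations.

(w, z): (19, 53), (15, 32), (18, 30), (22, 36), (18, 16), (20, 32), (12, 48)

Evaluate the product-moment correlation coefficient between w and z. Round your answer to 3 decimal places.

n = 7, Σw = 124, Σz = 247, Σw² = 2262, Σz² = 9613, Σwz = 4323
nΣwz − ΣwΣz = 30261 − 30628 = -367
nΣw² − (Σw)² = 15834 − 15376 = 458; nΣz² − (Σz)² = 67291 − 61009 = 6282
r = -367 / √(458 × 6282) = -367 / 1696.2181 ≈ -0.216

-0.216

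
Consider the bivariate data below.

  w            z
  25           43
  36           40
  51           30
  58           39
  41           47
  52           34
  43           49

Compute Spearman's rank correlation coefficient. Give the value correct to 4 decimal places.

Rank w: 1, 2, 5, 7, 3, 6, 4
Rank z: 5, 4, 1, 3, 6, 2, 7
d = rank(w) − rank(z): -4, -2, 4, 4, -3, 4, -3; Σd² = 86
ρ = 1 − 6Σd² / [n(n²−1)] = 1 − 6×86 / (7×48) = 1 − 516/336 ≈ -0.5357

-0.5357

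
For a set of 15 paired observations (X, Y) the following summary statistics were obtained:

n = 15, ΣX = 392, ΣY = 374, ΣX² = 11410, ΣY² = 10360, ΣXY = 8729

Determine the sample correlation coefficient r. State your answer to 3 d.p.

r = (nΣXY − ΣXΣY) / √[(nΣX² − (ΣX)²)(nΣY² − (ΣY)²)]
Numerator: 15×8729 − 392×374 = -15673
Denominator: √[(171150 − 153664)(155400 − 139876)] = √[17486 × 15524] = 16475.8206
r = -15673 / 16475.8206 ≈ -0.951

-0.951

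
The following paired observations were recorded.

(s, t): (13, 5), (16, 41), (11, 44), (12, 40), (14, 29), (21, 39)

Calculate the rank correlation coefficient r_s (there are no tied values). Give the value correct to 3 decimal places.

Rank s: 3, 5, 1, 2, 4, 6
Rank t: 1, 5, 6, 4, 2, 3
d = rank(s) − rank(t): 2, 0, -5, -2, 2, 3; Σd² = 46
ρ = 1 − 6Σd² / [n(n²−1)] = 1 − 6×46 / (6×35) = 1 − 276/210 ≈ -0.314

-0.314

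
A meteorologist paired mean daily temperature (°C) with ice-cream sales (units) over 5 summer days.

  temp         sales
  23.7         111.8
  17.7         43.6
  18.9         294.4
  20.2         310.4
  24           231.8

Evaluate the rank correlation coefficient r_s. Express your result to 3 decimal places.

Rank temp: 4, 1, 2, 3, 5
Rank sales: 2, 1, 4, 5, 3
d = rank(temp) − rank(sales): 2, 0, -2, -2, 2; Σd² = 16
ρ = 1 − 6Σd² / [n(n²−1)] = 1 − 6×16 / (5×24) = 1 − 96/120 ≈ 0.200

0.200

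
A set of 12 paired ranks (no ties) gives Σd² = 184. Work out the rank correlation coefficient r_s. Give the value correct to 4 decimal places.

0.3566

ρ = 1 − 6Σd² / [n(n²−1)] = 1 − 6×184 / (12×143)
  = 1 − 1104/1716 = 1 − 0.64336 ≈ 0.3566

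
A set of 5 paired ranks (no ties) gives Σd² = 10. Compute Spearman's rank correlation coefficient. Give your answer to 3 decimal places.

ρ = 1 − 6Σd² / [n(n²−1)] = 1 − 6×10 / (5×24)
  = 1 − 60/120 = 1 − 0.5000 ≈ 0.500

0.500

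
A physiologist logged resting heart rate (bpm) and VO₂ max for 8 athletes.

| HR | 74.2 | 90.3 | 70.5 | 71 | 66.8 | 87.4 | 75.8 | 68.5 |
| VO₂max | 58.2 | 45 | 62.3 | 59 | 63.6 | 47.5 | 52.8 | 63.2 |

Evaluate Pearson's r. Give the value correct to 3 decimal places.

-0.974

n = 8, Σx = 604.5, Σy = 451.6, Σx² = 46209.87, Σy² = 25857.82, Σxy = 33694.51
nΣxy − ΣxΣy = 269556.08 − 272992.2 = -3436.12
nΣx² − (Σx)² = 369678.96 − 365420.25 = 4258.71; nΣy² − (Σy)² = 206862.56 − 203942.56 = 2920
r = -3436.12 / √(4258.71 × 2920) = -3436.12 / 3526.3910 ≈ -0.974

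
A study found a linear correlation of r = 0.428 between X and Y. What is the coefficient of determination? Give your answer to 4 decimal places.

0.1832

r² = (0.428)² = 0.1832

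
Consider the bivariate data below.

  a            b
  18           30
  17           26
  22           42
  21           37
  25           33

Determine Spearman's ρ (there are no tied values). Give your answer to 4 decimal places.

0.7000

Rank a: 2, 1, 4, 3, 5
Rank b: 2, 1, 5, 4, 3
d = rank(a) − rank(b): 0, 0, -1, -1, 2; Σd² = 6
ρ = 1 − 6Σd² / [n(n²−1)] = 1 − 6×6 / (5×24) = 1 − 36/120 ≈ 0.7000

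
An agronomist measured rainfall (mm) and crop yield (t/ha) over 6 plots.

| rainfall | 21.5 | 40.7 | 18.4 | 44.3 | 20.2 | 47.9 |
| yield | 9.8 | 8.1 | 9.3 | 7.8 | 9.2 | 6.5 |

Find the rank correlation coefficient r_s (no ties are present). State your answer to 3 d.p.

Rank rainfall: 3, 4, 1, 5, 2, 6
Rank yield: 6, 3, 5, 2, 4, 1
d = rank(rainfall) − rank(yield): -3, 1, -4, 3, -2, 5; Σd² = 64
ρ = 1 − 6Σd² / [n(n²−1)] = 1 − 6×64 / (6×35) = 1 − 384/210 ≈ -0.829

-0.829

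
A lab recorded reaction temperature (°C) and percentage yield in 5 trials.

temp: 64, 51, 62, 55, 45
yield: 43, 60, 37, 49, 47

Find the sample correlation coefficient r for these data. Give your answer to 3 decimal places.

-0.595

n = 5, Σx = 277, Σy = 236, Σx² = 15591, Σy² = 11428, Σxy = 12916
nΣxy − ΣxΣy = 64580 − 65372 = -792
nΣx² − (Σx)² = 77955 − 76729 = 1226; nΣy² − (Σy)² = 57140 − 55696 = 1444
r = -792 / √(1226 × 1444) = -792 / 1330.5427 ≈ -0.595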